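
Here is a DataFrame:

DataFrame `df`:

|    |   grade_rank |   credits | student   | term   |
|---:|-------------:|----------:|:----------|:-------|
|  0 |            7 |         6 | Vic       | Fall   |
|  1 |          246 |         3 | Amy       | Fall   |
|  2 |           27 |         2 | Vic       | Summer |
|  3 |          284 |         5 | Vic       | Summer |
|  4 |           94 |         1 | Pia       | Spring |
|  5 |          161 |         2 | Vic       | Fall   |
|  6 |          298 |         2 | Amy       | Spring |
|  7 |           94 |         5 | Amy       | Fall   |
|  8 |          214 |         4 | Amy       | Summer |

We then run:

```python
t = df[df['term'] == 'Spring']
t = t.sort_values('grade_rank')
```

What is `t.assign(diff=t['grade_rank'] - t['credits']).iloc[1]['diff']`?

296

filter rows where term == 'Spring':
   grade_rank  credits student    term
4          94        1     Pia  Spring
6         298        2     Amy  Spring
sort by grade_rank:
   grade_rank  credits student    term
4          94        1     Pia  Spring
6         298        2     Amy  Spring
add column diff = t['grade_rank'] - t['credits']:
   grade_rank  credits student    term  diff
4          94        1     Pia  Spring    93
6         298        2     Amy  Spring   296
Hence 296.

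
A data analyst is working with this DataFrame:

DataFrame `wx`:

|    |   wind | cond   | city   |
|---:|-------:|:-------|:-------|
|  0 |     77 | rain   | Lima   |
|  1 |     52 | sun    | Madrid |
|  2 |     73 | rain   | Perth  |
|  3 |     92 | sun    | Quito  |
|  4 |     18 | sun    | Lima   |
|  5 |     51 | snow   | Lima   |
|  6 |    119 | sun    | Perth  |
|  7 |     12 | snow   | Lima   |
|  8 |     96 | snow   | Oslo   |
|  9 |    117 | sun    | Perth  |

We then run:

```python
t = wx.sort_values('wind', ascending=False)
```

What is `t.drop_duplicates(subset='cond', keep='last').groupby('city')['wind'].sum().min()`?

sort by wind descending:
   wind  cond    city
6   119   sun   Perth
9   117   sun   Perth
8    96  snow    Oslo
3    92   sun   Quito
0    77  rain    Lima
2    73  rain   Perth
1    52   sun  Madrid
5    51  snow    Lima
4    18   sun    Lima
7    12  snow    Lima
drop duplicate cond (keep=last):
   wind  cond   city
2    73  rain  Perth
4    18   sun   Lima
7    12  snow   Lima
group by city, sum of wind:
city
Lima     30
Perth    73
Name: wind, dtype: int64

30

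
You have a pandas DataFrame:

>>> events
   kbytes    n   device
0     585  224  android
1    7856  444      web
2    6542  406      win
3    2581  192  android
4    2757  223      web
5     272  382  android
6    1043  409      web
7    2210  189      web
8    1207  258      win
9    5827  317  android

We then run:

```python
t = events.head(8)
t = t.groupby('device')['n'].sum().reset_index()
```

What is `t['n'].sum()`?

2469

take first 8 rows:
   kbytes    n   device
0     585  224  android
1    7856  444      web
2    6542  406      win
3    2581  192  android
4    2757  223      web
5     272  382  android
6    1043  409      web
7    2210  189      web
group by device, sum of n:
device
android     798
web        1265
win         406
Name: n, dtype: int64
reset_index():
    device     n
0  android   798
1      web  1265
2      win   406
Finally, sum of column 'n' = 2469.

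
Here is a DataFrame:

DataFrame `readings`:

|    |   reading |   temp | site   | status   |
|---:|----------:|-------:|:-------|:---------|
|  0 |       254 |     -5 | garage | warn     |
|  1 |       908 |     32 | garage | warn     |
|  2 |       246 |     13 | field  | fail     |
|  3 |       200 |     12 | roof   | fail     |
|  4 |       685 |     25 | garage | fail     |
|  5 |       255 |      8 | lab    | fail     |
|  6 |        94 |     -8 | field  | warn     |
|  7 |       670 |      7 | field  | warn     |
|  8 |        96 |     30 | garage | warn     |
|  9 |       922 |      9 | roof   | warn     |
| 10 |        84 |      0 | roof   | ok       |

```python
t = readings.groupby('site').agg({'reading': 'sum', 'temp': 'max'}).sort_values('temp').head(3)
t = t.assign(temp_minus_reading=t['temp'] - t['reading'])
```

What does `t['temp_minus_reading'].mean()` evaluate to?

group by site: sum(reading), max(temp):
        reading  temp
site                 
field      1010    13
garage     1943    32
lab         255     8
roof       1206    12
sort by temp:
        reading  temp
site                 
lab         255     8
roof       1206    12
field      1010    13
garage     1943    32
take first 3 rows:
       reading  temp
site                
lab        255     8
roof      1206    12
field     1010    13
add column temp_minus_reading = t['temp'] - t['reading']:
       reading  temp  temp_minus_reading
site                                    
lab        255     8                -247
roof      1206    12               -1194
field     1010    13                -997
The mean of column 'temp_minus_reading' is -812.666666667.

-812.666666667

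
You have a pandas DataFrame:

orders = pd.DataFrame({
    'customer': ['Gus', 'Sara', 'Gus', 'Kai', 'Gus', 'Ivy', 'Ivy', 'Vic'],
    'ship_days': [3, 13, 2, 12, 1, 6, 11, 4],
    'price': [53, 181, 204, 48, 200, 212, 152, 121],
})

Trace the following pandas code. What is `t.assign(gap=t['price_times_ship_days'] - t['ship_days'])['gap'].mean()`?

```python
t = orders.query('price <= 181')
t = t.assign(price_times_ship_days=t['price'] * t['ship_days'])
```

filter rows where price <= 181:
  customer  ship_days  price
0      Gus          3     53
1     Sara         13    181
3      Kai         12     48
6      Ivy         11    152
7      Vic          4    121
add column price_times_ship_days = t['price'] * t['ship_days']:
  customer  ship_days  price  price_times_ship_days
0      Gus          3     53                    159
1     Sara         13    181                   2353
3      Kai         12     48                    576
6      Ivy         11    152                   1672
7      Vic          4    121                    484
add column gap = t['price_times_ship_days'] - t['ship_days']:
  customer  ship_days  price  price_times_ship_days   gap
0      Gus          3     53                    159   156
1     Sara         13    181                   2353  2340
3      Kai         12     48                    576   564
6      Ivy         11    152                   1672  1661
7      Vic          4    121                    484   480
The mean of column 'gap' is 1040.2.

1040.2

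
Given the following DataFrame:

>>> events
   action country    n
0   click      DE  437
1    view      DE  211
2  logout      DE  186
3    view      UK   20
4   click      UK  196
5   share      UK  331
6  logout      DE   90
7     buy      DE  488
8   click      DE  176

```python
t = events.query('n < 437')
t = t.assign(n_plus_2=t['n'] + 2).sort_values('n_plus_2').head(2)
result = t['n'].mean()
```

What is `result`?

filter rows where n < 437:
   action country    n
1    view      DE  211
2  logout      DE  186
3    view      UK   20
4   click      UK  196
5   share      UK  331
6  logout      DE   90
8   click      DE  176
add column n_plus_2 = t['n'] + 2:
   action country    n  n_plus_2
1    view      DE  211       213
2  logout      DE  186       188
3    view      UK   20        22
4   click      UK  196       198
5   share      UK  331       333
6  logout      DE   90        92
8   click      DE  176       178
sort by n_plus_2:
   action country    n  n_plus_2
3    view      UK   20        22
6  logout      DE   90        92
8   click      DE  176       178
2  logout      DE  186       188
4   click      UK  196       198
1    view      DE  211       213
5   share      UK  331       333
take first 2 rows:
   action country   n  n_plus_2
3    view      UK  20        22
6  logout      DE  90        92

55.0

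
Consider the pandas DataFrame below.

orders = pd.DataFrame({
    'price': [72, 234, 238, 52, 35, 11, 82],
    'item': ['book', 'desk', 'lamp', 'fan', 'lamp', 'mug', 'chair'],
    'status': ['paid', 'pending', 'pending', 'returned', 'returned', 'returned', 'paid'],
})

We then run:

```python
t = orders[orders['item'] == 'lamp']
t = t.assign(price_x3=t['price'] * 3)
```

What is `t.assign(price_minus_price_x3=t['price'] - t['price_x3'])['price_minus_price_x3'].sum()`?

filter rows where item == 'lamp':
   price  item    status
2    238  lamp   pending
4     35  lamp  returned
add column price_x3 = t['price'] * 3:
   price  item    status  price_x3
2    238  lamp   pending       714
4     35  lamp  returned       105
add column price_minus_price_x3 = t['price'] - t['price_x3']:
   price  item    status  price_x3  price_minus_price_x3
2    238  lamp   pending       714                  -476
4     35  lamp  returned       105                   -70

-546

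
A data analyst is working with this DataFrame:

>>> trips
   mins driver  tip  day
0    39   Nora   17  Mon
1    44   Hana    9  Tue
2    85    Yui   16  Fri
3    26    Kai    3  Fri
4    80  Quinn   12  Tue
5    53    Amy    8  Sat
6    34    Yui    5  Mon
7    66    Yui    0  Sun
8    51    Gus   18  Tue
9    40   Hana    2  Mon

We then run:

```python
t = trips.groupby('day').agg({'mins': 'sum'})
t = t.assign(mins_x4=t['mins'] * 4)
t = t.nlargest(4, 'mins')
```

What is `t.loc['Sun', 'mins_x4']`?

group by day, sum of mins:
     mins
day      
Fri   111
Mon   113
Sat    53
Sun    66
Tue   175
add column mins_x4 = t['mins'] * 4:
     mins  mins_x4
day               
Fri   111      444
Mon   113      452
Sat    53      212
Sun    66      264
Tue   175      700
take 4 rows with largest mins:
     mins  mins_x4
day               
Tue   175      700
Mon   113      452
Fri   111      444
Sun    66      264
value at row 'Sun', column 'mins_x4' → 264

264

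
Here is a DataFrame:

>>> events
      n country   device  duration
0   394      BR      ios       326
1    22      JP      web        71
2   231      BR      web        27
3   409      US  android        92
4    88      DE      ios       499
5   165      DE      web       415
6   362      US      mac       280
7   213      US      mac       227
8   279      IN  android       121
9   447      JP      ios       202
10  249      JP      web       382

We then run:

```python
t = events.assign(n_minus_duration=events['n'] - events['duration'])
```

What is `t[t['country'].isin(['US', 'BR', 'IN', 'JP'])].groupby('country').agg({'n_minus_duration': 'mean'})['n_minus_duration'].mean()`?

110.833333333

add column n_minus_duration = events['n'] - events['duration']:
      n country   device  duration  n_minus_duration
0   394      BR      ios       326                68
1    22      JP      web        71               -49
2   231      BR      web        27               204
3   409      US  android        92               317
4    88      DE      ios       499              -411
5   165      DE      web       415              -250
6   362      US      mac       280                82
7   213      US      mac       227               -14
8   279      IN  android       121               158
9   447      JP      ios       202               245
10  249      JP      web       382              -133
filter rows where country in ['US', 'BR', 'IN', 'JP']:
      n country   device  duration  n_minus_duration
0   394      BR      ios       326                68
1    22      JP      web        71               -49
2   231      BR      web        27               204
3   409      US  android        92               317
6   362      US      mac       280                82
7   213      US      mac       227               -14
8   279      IN  android       121               158
9   447      JP      ios       202               245
10  249      JP      web       382              -133
group by country, mean of n_minus_duration:
         n_minus_duration
country                  
BR             136.000000
IN             158.000000
JP              21.000000
US             128.333333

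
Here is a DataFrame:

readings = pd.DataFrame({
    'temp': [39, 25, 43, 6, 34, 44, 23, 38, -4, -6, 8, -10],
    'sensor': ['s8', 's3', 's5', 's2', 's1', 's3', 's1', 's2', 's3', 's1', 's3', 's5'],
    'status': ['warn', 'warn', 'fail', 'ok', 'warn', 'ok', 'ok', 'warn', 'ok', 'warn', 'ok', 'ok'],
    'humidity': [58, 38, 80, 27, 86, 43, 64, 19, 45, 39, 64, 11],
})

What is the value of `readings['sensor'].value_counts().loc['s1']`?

3

value_counts of sensor:
sensor
s3    4
s1    3
s5    2
s2    2
s8    1
Name: count, dtype: int64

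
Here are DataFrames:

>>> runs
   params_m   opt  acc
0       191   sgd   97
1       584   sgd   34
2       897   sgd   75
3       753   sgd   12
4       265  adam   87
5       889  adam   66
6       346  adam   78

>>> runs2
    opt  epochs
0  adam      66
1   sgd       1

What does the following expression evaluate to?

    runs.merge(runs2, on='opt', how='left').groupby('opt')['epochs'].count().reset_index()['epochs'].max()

merge on 'opt' (how='left') → 7 rows:
   params_m   opt  acc  epochs
0       191   sgd   97       1
1       584   sgd   34       1
2       897   sgd   75       1
3       753   sgd   12       1
4       265  adam   87      66
5       889  adam   66      66
6       346  adam   78      66
group by opt, count of epochs:
opt
adam    3
sgd     4
Name: epochs, dtype: int64
reset_index():
    opt  epochs
0  adam       3
1   sgd       4

4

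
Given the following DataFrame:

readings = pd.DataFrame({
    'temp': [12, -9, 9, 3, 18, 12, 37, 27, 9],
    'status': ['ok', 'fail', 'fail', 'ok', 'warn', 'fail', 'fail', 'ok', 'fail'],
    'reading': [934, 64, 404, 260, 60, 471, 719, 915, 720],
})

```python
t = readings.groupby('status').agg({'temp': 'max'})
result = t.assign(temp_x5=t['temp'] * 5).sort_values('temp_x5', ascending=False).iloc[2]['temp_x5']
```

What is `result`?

group by status, max of temp:
        temp
status      
fail      37
ok        27
warn      18
add column temp_x5 = t['temp'] * 5:
        temp  temp_x5
status               
fail      37      185
ok        27      135
warn      18       90
sort by temp_x5 descending:
        temp  temp_x5
status               
fail      37      185
ok        27      135
warn      18       90

90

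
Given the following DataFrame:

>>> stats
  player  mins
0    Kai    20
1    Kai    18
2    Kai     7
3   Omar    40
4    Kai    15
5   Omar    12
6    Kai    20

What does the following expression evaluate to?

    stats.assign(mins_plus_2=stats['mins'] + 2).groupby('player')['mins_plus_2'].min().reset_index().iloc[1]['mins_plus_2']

add column mins_plus_2 = stats['mins'] + 2:
  player  mins  mins_plus_2
0    Kai    20           22
1    Kai    18           20
2    Kai     7            9
3   Omar    40           42
4    Kai    15           17
5   Omar    12           14
6    Kai    20           22
group by player, min of mins_plus_2:
player
Kai      9
Omar    14
Name: mins_plus_2, dtype: int64
reset_index():
  player  mins_plus_2
0    Kai            9
1   Omar           14

14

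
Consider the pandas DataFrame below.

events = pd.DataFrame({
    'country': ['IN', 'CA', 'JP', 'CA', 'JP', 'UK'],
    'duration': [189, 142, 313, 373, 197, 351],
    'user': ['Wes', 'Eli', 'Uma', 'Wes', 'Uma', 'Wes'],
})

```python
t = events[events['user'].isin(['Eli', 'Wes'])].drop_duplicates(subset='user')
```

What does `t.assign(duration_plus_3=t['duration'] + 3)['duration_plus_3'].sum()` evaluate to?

337

filter rows where user in ['Eli', 'Wes']:
  country  duration user
0      IN       189  Wes
1      CA       142  Eli
3      CA       373  Wes
5      UK       351  Wes
drop duplicate user (keep=first):
  country  duration user
0      IN       189  Wes
1      CA       142  Eli
add column duration_plus_3 = t['duration'] + 3:
  country  duration user  duration_plus_3
0      IN       189  Wes              192
1      CA       142  Eli              145
Hence 337.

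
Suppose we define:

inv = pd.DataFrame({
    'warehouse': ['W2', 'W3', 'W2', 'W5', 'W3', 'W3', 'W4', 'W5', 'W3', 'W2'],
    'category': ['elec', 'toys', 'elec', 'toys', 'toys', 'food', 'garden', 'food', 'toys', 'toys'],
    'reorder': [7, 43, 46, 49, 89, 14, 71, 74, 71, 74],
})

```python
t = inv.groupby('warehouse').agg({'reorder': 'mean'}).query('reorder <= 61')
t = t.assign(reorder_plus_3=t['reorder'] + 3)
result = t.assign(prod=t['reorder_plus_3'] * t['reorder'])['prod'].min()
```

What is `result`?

group by warehouse, mean of reorder:
             reorder
warehouse           
W2         42.333333
W3         54.250000
W4         71.000000
W5         61.500000
filter rows where reorder <= 61:
             reorder
warehouse           
W2         42.333333
W3         54.250000
add column reorder_plus_3 = t['reorder'] + 3:
             reorder  reorder_plus_3
warehouse                           
W2         42.333333       45.333333
W3         54.250000       57.250000
add column prod = t['reorder_plus_3'] * t['reorder']:
             reorder  reorder_plus_3         prod
warehouse                                        
W2         42.333333       45.333333  1919.111111
W3         54.250000       57.250000  3105.812500
So min() = 1919.11111111.

1919.11111111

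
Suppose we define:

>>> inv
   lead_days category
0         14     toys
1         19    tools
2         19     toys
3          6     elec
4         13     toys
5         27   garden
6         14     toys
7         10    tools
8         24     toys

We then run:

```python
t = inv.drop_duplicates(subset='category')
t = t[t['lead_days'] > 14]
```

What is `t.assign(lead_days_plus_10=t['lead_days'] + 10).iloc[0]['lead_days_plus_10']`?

drop duplicate category (keep=first):
   lead_days category
0         14     toys
1         19    tools
3          6     elec
5         27   garden
filter rows where lead_days > 14:
   lead_days category
1         19    tools
5         27   garden
add column lead_days_plus_10 = t['lead_days'] + 10:
   lead_days category  lead_days_plus_10
1         19    tools                 29
5         27   garden                 37
Hence 29.

29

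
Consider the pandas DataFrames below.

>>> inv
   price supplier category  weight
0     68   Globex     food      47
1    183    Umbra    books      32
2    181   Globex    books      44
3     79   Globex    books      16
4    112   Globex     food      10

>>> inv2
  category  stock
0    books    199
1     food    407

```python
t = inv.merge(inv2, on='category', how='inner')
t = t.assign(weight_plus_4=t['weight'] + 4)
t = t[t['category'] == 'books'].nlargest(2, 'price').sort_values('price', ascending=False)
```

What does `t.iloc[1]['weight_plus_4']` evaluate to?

merge on 'category' (how='inner') → 5 rows:
   price supplier category  weight  stock
0     68   Globex     food      47    407
1    183    Umbra    books      32    199
2    181   Globex    books      44    199
3     79   Globex    books      16    199
4    112   Globex     food      10    407
add column weight_plus_4 = t['weight'] + 4:
   price supplier category  weight  stock  weight_plus_4
0     68   Globex     food      47    407             51
1    183    Umbra    books      32    199             36
2    181   Globex    books      44    199             48
3     79   Globex    books      16    199             20
4    112   Globex     food      10    407             14
filter rows where category == 'books':
   price supplier category  weight  stock  weight_plus_4
1    183    Umbra    books      32    199             36
2    181   Globex    books      44    199             48
3     79   Globex    books      16    199             20
take 2 rows with largest price:
   price supplier category  weight  stock  weight_plus_4
1    183    Umbra    books      32    199             36
2    181   Globex    books      44    199             48
sort by price descending:
   price supplier category  weight  stock  weight_plus_4
1    183    Umbra    books      32    199             36
2    181   Globex    books      44    199             48
Then the value at position 1, column 'weight_plus_4': 48

48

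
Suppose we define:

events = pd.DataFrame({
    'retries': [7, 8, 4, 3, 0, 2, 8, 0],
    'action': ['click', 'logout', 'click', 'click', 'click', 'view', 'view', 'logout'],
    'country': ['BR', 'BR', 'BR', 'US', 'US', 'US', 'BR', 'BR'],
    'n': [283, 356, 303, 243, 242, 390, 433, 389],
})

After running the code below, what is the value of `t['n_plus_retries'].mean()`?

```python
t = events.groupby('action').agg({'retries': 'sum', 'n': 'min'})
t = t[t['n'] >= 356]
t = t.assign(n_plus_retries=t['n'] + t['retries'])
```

382.0

group by action: sum(retries), min(n):
        retries    n
action              
click        14  242
logout        8  356
view         10  390
filter rows where n >= 356:
        retries    n
action              
logout        8  356
view         10  390
add column n_plus_retries = t['n'] + t['retries']:
        retries    n  n_plus_retries
action                              
logout        8  356             364
view         10  390             400
Finally, mean of column 'n_plus_retries' = 382.0.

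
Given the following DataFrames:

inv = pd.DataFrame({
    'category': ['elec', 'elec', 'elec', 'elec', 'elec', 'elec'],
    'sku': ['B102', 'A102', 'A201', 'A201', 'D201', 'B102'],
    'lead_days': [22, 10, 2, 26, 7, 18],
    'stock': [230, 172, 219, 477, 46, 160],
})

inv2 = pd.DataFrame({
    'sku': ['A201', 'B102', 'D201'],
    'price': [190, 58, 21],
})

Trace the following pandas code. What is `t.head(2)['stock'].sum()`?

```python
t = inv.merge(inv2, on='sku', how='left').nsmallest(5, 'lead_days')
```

265

merge on 'sku' (how='left') → 6 rows:
  category   sku  lead_days  stock  price
0     elec  B102         22    230   58.0
1     elec  A102         10    172    NaN
2     elec  A201          2    219  190.0
3     elec  A201         26    477  190.0
4     elec  D201          7     46   21.0
5     elec  B102         18    160   58.0
take 5 rows with smallest lead_days:
  category   sku  lead_days  stock  price
2     elec  A201          2    219  190.0
4     elec  D201          7     46   21.0
1     elec  A102         10    172    NaN
5     elec  B102         18    160   58.0
0     elec  B102         22    230   58.0
take first 2 rows:
  category   sku  lead_days  stock  price
2     elec  A201          2    219  190.0
4     elec  D201          7     46   21.0
Finally, sum of column 'stock' = 265.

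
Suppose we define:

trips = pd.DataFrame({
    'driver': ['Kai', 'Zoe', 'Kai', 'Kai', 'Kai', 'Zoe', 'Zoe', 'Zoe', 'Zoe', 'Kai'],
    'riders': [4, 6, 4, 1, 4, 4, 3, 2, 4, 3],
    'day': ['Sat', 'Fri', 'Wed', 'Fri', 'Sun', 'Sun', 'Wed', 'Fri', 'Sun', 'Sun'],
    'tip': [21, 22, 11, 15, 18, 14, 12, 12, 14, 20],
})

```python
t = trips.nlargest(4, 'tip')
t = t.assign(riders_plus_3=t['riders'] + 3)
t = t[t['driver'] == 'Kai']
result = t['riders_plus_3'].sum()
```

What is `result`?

20

take 4 rows with largest tip:
  driver  riders  day  tip
1    Zoe       6  Fri   22
0    Kai       4  Sat   21
9    Kai       3  Sun   20
4    Kai       4  Sun   18
add column riders_plus_3 = t['riders'] + 3:
  driver  riders  day  tip  riders_plus_3
1    Zoe       6  Fri   22              9
0    Kai       4  Sat   21              7
9    Kai       3  Sun   20              6
4    Kai       4  Sun   18              7
filter rows where driver == 'Kai':
  driver  riders  day  tip  riders_plus_3
0    Kai       4  Sat   21              7
9    Kai       3  Sun   20              6
4    Kai       4  Sun   18              7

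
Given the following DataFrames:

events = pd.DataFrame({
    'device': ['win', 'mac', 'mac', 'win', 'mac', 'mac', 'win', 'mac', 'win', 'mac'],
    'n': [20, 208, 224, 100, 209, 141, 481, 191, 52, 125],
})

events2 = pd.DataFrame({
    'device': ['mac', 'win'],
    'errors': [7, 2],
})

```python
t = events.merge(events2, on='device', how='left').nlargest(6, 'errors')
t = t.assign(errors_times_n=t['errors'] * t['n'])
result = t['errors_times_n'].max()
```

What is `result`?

1568

merge on 'device' (how='left') → 10 rows:
  device    n  errors
0    win   20       2
1    mac  208       7
2    mac  224       7
3    win  100       2
4    mac  209       7
5    mac  141       7
6    win  481       2
7    mac  191       7
8    win   52       2
9    mac  125       7
take 6 rows with largest errors:
  device    n  errors
1    mac  208       7
2    mac  224       7
4    mac  209       7
5    mac  141       7
7    mac  191       7
9    mac  125       7
add column errors_times_n = t['errors'] * t['n']:
  device    n  errors  errors_times_n
1    mac  208       7            1456
2    mac  224       7            1568
4    mac  209       7            1463
5    mac  141       7             987
7    mac  191       7            1337
9    mac  125       7             875
max of column 'errors_times_n' → 1568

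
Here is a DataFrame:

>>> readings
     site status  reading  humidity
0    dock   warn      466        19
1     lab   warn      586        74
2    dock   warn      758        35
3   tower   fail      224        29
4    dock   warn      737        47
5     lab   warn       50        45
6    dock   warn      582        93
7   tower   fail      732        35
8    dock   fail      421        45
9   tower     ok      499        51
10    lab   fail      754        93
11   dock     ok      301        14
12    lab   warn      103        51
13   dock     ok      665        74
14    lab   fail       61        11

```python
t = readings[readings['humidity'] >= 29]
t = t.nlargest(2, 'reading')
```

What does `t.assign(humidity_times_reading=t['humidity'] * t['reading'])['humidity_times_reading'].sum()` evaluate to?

96652

filter rows where humidity >= 29:
     site status  reading  humidity
1     lab   warn      586        74
2    dock   warn      758        35
3   tower   fail      224        29
4    dock   warn      737        47
5     lab   warn       50        45
6    dock   warn      582        93
7   tower   fail      732        35
8    dock   fail      421        45
9   tower     ok      499        51
10    lab   fail      754        93
12    lab   warn      103        51
13   dock     ok      665        74
take 2 rows with largest reading:
    site status  reading  humidity
2   dock   warn      758        35
10   lab   fail      754        93
add column humidity_times_reading = t['humidity'] * t['reading']:
    site status  reading  humidity  humidity_times_reading
2   dock   warn      758        35                   26530
10   lab   fail      754        93                   70122
So sum() = 96652.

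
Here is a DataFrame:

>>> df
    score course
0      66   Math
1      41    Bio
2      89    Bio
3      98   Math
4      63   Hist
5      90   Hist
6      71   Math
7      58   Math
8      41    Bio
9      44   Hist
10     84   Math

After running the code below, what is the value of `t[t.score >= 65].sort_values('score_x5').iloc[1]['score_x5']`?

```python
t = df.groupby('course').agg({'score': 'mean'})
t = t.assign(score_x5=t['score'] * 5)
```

group by course, mean of score:
            score
course           
Bio     57.000000
Hist    65.666667
Math    75.400000
add column score_x5 = t['score'] * 5:
            score    score_x5
course                       
Bio     57.000000  285.000000
Hist    65.666667  328.333333
Math    75.400000  377.000000
filter rows where score >= 65:
            score    score_x5
course                       
Hist    65.666667  328.333333
Math    75.400000  377.000000
sort by score_x5:
            score    score_x5
course                       
Hist    65.666667  328.333333
Math    75.400000  377.000000

377.0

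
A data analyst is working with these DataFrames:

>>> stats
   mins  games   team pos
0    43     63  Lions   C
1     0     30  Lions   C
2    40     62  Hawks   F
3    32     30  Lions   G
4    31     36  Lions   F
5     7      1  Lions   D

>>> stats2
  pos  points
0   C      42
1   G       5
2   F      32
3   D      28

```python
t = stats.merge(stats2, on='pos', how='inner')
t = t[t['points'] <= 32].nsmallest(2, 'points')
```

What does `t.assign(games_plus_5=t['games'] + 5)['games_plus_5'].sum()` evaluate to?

41

merge on 'pos' (how='inner') → 6 rows:
   mins  games   team pos  points
0    43     63  Lions   C      42
1     0     30  Lions   C      42
2    40     62  Hawks   F      32
3    32     30  Lions   G       5
4    31     36  Lions   F      32
5     7      1  Lions   D      28
filter rows where points <= 32:
   mins  games   team pos  points
2    40     62  Hawks   F      32
3    32     30  Lions   G       5
4    31     36  Lions   F      32
5     7      1  Lions   D      28
take 2 rows with smallest points:
   mins  games   team pos  points
3    32     30  Lions   G       5
5     7      1  Lions   D      28
add column games_plus_5 = t['games'] + 5:
   mins  games   team pos  points  games_plus_5
3    32     30  Lions   G       5            35
5     7      1  Lions   D      28             6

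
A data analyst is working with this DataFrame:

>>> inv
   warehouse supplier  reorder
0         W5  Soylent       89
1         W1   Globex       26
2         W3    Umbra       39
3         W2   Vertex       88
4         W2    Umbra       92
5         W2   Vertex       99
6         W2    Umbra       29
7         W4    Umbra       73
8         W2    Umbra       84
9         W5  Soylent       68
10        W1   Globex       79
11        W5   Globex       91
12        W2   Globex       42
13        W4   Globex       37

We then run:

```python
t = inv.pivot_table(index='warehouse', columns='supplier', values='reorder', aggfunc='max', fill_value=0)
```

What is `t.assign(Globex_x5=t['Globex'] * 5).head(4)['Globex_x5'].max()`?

395

pivot: rows=warehouse, cols=supplier, max(reorder):
supplier   Globex  Soylent  Umbra  Vertex
warehouse                                
W1             79        0      0       0
W2             42        0     92      99
W3              0        0     39       0
W4             37        0     73       0
W5             91       89      0       0
add column Globex_x5 = t['Globex'] * 5:
supplier   Globex  Soylent  Umbra  Vertex  Globex_x5
warehouse                                           
W1             79        0      0       0        395
W2             42        0     92      99        210
W3              0        0     39       0          0
W4             37        0     73       0        185
W5             91       89      0       0        455
take first 4 rows:
supplier   Globex  Soylent  Umbra  Vertex  Globex_x5
warehouse                                           
W1             79        0      0       0        395
W2             42        0     92      99        210
W3              0        0     39       0          0
W4             37        0     73       0        185
The max of column 'Globex_x5' is 395.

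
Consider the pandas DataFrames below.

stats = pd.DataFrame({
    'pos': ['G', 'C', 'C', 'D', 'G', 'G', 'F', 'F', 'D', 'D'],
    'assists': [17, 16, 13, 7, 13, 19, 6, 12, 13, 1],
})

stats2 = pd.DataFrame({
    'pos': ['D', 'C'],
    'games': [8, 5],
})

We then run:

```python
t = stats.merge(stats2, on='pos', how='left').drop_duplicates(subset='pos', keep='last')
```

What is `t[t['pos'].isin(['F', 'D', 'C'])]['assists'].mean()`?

8.66666666667

merge on 'pos' (how='left') → 10 rows:
  pos  assists  games
0   G       17    NaN
1   C       16    5.0
2   C       13    5.0
3   D        7    8.0
4   G       13    NaN
5   G       19    NaN
6   F        6    NaN
7   F       12    NaN
8   D       13    8.0
9   D        1    8.0
drop duplicate pos (keep=last):
  pos  assists  games
2   C       13    5.0
5   G       19    NaN
7   F       12    NaN
9   D        1    8.0
filter rows where pos in ['F', 'D', 'C']:
  pos  assists  games
2   C       13    5.0
7   F       12    NaN
9   D        1    8.0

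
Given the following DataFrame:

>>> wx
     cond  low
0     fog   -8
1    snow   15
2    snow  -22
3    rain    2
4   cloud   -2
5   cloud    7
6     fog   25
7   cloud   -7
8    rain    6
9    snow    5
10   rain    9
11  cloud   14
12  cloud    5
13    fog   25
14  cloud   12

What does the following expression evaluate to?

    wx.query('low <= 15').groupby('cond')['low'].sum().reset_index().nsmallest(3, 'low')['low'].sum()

7

filter rows where low <= 15:
     cond  low
0     fog   -8
1    snow   15
2    snow  -22
3    rain    2
4   cloud   -2
5   cloud    7
7   cloud   -7
8    rain    6
9    snow    5
10   rain    9
11  cloud   14
12  cloud    5
14  cloud   12
group by cond, sum of low:
cond
cloud    29
fog      -8
rain     17
snow     -2
Name: low, dtype: int64
reset_index():
    cond  low
0  cloud   29
1    fog   -8
2   rain   17
3   snow   -2
take 3 rows with smallest low:
   cond  low
1   fog   -8
3  snow   -2
2  rain   17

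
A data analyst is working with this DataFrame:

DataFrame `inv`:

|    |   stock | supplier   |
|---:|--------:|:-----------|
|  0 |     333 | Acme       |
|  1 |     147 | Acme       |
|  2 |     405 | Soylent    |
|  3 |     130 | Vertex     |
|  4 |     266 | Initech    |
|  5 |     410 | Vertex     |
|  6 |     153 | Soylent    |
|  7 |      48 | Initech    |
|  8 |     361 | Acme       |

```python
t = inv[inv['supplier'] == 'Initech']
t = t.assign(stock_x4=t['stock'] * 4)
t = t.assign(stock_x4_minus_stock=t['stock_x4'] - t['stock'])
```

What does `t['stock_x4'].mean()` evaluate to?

628.0

filter rows where supplier == 'Initech':
   stock supplier
4    266  Initech
7     48  Initech
add column stock_x4 = t['stock'] * 4:
   stock supplier  stock_x4
4    266  Initech      1064
7     48  Initech       192
add column stock_x4_minus_stock = t['stock_x4'] - t['stock']:
   stock supplier  stock_x4  stock_x4_minus_stock
4    266  Initech      1064                   798
7     48  Initech       192                   144
The mean of column 'stock_x4' is 628.0.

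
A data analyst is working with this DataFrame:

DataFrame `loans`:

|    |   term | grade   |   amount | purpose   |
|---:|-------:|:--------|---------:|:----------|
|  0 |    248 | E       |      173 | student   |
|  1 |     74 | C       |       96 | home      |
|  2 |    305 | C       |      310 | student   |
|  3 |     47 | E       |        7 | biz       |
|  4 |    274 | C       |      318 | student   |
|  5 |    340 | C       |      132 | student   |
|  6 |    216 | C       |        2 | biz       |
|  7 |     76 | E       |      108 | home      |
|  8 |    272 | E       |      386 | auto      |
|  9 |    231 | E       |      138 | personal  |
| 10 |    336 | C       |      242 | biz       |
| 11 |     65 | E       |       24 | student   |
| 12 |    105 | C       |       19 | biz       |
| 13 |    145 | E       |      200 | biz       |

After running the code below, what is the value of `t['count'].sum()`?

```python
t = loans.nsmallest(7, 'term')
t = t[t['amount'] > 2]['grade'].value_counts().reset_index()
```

6

take 7 rows with smallest term:
    term grade  amount  purpose
3     47     E       7      biz
11    65     E      24  student
1     74     C      96     home
7     76     E     108     home
12   105     C      19      biz
13   145     E     200      biz
6    216     C       2      biz
filter rows where amount > 2:
    term grade  amount  purpose
3     47     E       7      biz
11    65     E      24  student
1     74     C      96     home
7     76     E     108     home
12   105     C      19      biz
13   145     E     200      biz
value_counts of grade:
grade
E    4
C    2
Name: count, dtype: int64
reset_index():
  grade  count
0     E      4
1     C      2
Taking the sum of column 'count' gives 6.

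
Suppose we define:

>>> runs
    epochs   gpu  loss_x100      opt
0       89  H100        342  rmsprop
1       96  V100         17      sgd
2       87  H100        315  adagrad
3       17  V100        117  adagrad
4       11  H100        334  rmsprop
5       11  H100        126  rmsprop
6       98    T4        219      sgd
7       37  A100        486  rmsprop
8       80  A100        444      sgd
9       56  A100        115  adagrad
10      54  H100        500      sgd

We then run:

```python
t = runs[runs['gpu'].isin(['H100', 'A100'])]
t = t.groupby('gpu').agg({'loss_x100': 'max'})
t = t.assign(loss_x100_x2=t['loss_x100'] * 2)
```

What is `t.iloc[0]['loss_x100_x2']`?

972

filter rows where gpu in ['H100', 'A100']:
    epochs   gpu  loss_x100      opt
0       89  H100        342  rmsprop
2       87  H100        315  adagrad
4       11  H100        334  rmsprop
5       11  H100        126  rmsprop
7       37  A100        486  rmsprop
8       80  A100        444      sgd
9       56  A100        115  adagrad
10      54  H100        500      sgd
group by gpu, max of loss_x100:
      loss_x100
gpu            
A100        486
H100        500
add column loss_x100_x2 = t['loss_x100'] * 2:
      loss_x100  loss_x100_x2
gpu                          
A100        486           972
H100        500          1000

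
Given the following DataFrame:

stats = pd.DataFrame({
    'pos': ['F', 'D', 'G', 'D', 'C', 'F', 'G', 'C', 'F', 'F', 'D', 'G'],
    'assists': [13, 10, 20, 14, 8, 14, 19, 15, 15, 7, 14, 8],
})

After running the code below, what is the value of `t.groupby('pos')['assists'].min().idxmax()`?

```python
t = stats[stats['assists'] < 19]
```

D

filter rows where assists < 19:
   pos  assists
0    F       13
1    D       10
3    D       14
4    C        8
5    F       14
7    C       15
8    F       15
9    F        7
10   D       14
11   G        8
group by pos, min of assists:
pos
C     8
D    10
F     7
G     8
Name: assists, dtype: int64
label with the largest value → D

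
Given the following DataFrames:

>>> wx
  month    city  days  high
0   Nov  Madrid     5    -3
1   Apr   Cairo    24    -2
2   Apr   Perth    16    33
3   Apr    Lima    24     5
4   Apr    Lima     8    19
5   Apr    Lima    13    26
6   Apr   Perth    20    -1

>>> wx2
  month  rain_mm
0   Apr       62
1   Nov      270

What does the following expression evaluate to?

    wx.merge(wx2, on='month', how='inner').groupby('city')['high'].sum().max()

merge on 'month' (how='inner') → 7 rows:
  month    city  days  high  rain_mm
0   Nov  Madrid     5    -3      270
1   Apr   Cairo    24    -2       62
2   Apr   Perth    16    33       62
3   Apr    Lima    24     5       62
4   Apr    Lima     8    19       62
5   Apr    Lima    13    26       62
6   Apr   Perth    20    -1       62
group by city, sum of high:
city
Cairo     -2
Lima      50
Madrid    -3
Perth     32
Name: high, dtype: int64
Hence 50.

50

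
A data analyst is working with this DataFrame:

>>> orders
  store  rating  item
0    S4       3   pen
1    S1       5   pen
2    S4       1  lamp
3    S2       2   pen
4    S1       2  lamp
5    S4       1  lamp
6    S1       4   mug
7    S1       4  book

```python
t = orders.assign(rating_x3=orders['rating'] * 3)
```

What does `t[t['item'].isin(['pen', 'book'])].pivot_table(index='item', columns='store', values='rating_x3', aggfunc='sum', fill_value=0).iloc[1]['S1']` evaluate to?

15

add column rating_x3 = orders['rating'] * 3:
  store  rating  item  rating_x3
0    S4       3   pen          9
1    S1       5   pen         15
2    S4       1  lamp          3
3    S2       2   pen          6
4    S1       2  lamp          6
5    S4       1  lamp          3
6    S1       4   mug         12
7    S1       4  book         12
filter rows where item in ['pen', 'book']:
  store  rating  item  rating_x3
0    S4       3   pen          9
1    S1       5   pen         15
3    S2       2   pen          6
7    S1       4  book         12
pivot: rows=item, cols=store, sum(rating_x3):
store  S1  S2  S4
item             
book   12   0   0
pen    15   6   9
Reading off the value at position 1, column 'S1', we get 15.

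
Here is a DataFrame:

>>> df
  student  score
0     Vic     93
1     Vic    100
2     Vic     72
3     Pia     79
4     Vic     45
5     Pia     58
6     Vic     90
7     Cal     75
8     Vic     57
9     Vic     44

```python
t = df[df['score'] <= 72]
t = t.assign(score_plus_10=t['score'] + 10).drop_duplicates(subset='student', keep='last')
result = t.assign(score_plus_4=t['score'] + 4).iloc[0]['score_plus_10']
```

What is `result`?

filter rows where score <= 72:
  student  score
2     Vic     72
4     Vic     45
5     Pia     58
8     Vic     57
9     Vic     44
add column score_plus_10 = t['score'] + 10:
  student  score  score_plus_10
2     Vic     72             82
4     Vic     45             55
5     Pia     58             68
8     Vic     57             67
9     Vic     44             54
drop duplicate student (keep=last):
  student  score  score_plus_10
5     Pia     58             68
9     Vic     44             54
add column score_plus_4 = t['score'] + 4:
  student  score  score_plus_10  score_plus_4
5     Pia     58             68            62
9     Vic     44             54            48
So iloc[0]['score_plus_10'] = 68.

68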